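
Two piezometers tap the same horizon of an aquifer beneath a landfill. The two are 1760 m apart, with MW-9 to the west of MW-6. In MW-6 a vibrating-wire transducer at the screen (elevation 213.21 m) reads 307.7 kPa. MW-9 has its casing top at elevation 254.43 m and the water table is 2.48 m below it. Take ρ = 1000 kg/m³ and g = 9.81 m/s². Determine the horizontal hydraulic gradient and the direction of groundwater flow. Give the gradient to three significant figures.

Pressure head at MW-6: ψ = P/(ρg) = 307.7×1000 / (1000 × 9.81) = 31.37 m.
Total head at MW-6: h = z + ψ = 213.21 + 31.37 = 244.58 m.
Total head at MW-9: h = 254.43 − 2.48 = 251.95 m.
Head difference: h(MW-6) − h(MW-9) = 244.58 − 251.95 = -7.37 m.
Hydraulic gradient: i = |Δh| / L = 7.37 / 1760 = 0.00419.
Flow is from higher to lower head: from MW-9 toward MW-6, i.e. toward the east.

i ≈ 0.00419; groundwater flows toward the east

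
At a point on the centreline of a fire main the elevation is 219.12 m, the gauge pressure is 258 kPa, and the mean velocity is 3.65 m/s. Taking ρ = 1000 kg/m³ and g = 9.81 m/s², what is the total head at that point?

h ≈ 246.10 m

Pressure head ψ = P/(ρg) = 258×1000 / (1000 × 9.81) = 26.30 m.
Velocity head = v²/(2g) = 3.65² / (2 × 9.81) = 0.679 m.
h = z + ψ + v²/(2g) = 219.12 + 26.30 + 0.679 = 246.10 m.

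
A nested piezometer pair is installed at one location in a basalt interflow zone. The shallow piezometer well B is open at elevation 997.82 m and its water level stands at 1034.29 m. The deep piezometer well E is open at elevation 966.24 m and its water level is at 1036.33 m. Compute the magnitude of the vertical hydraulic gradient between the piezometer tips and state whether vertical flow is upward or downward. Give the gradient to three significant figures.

Total head at well B: h = 1034.29 m (water level in the standpipe).
Total head at well E: h = 1036.33 m.
Δh = h(well B) − h(well E) = 1034.29 − 1036.33 = -2.04 m.
Vertical separation Δz = 997.82 − 966.24 = 31.58 m.
|i_v| = |Δh| / Δz = 2.04 / 31.58 = 0.0646.
Head is higher in the deep piezometer, so vertical flow is upward (discharge condition).

|i_v| ≈ 0.0646; vertical flow is upward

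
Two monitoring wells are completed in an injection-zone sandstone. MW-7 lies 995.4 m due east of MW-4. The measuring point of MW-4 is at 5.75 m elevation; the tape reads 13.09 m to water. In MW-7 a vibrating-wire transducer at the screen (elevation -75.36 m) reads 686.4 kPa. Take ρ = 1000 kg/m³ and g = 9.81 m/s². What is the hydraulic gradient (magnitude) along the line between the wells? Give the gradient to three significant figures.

i ≈ 0.00196

Total head at MW-4: h = 5.75 − 13.09 = -7.34 m.
Pressure head at MW-7: ψ = P/(ρg) = 686.4×1000 / (1000 × 9.81) = 69.97 m.
Total head at MW-7: h = z + ψ = -75.36 + 69.97 = -5.39 m.
Head difference: h(MW-4) − h(MW-7) = -7.34 − (-5.39) = -1.95 m.
Hydraulic gradient: i = |Δh| / L = 1.95 / 995.4 = 0.00196.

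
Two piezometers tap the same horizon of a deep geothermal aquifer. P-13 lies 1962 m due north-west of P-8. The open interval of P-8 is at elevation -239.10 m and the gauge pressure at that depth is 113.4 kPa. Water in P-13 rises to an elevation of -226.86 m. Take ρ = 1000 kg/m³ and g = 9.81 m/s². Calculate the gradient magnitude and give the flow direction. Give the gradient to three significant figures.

i ≈ 0.000347; groundwater flows toward the south-east

Pressure head at P-8: ψ = P/(ρg) = 113.4×1000 / (1000 × 9.81) = 11.56 m.
Total head at P-8: h = z + ψ = -239.10 + 11.56 = -227.54 m.
Total head at P-13: h = -226.86 m (water level in the piezometer is the total head).
Head difference: h(P-8) − h(P-13) = -227.54 − (-226.86) = -0.68 m.
Hydraulic gradient: i = |Δh| / L = 0.68 / 1962 = 0.000347.
Flow is from higher to lower head: from P-13 toward P-8, i.e. toward the south-east.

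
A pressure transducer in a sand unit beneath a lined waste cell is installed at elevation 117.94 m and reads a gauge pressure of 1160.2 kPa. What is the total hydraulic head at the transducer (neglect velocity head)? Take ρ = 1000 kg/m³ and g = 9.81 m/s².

ψ = P/(ρg) = 1160.2×1000 / (1000 × 9.81) = 118.27 m.
h = z + ψ = 117.94 + 118.27 = 236.21 m.

h ≈ 236.21 m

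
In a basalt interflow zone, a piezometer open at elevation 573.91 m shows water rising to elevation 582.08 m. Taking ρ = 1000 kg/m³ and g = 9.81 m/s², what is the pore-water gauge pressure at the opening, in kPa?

Pressure head ψ = h − z = 582.08 − 573.91 = 8.17 m.
P = ρgψ = 1000 × 9.81 × 8.17 = 80148 Pa ≈ 80.1 kPa.

P ≈ 80.1 kPa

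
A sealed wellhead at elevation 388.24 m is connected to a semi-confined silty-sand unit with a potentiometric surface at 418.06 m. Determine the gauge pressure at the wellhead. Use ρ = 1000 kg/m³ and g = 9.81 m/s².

Head above the cap: Δh = 418.06 − 388.24 = 29.82 m.
P = ρgΔh = 1000 × 9.81 × 29.82 = 292534 Pa ≈ 293 kPa.

P ≈ 293 kPa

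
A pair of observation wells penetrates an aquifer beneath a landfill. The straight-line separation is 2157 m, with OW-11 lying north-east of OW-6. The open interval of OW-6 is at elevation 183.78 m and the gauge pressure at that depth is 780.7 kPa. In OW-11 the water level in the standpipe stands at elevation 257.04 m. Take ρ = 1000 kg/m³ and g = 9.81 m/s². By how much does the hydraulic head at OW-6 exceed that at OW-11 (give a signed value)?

Δh ≈ 6.32 m

Pressure head at OW-6: ψ = P/(ρg) = 780.7×1000 / (1000 × 9.81) = 79.58 m.
Total head at OW-6: h = z + ψ = 183.78 + 79.58 = 263.36 m.
Total head at OW-11: h = 257.04 m (water level in the piezometer is the total head).
Head difference: h(OW-6) − h(OW-11) = 263.36 − 257.04 = 6.32 m.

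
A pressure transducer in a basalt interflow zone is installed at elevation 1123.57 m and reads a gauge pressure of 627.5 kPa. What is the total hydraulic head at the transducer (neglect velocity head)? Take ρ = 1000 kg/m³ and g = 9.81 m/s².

ψ = P/(ρg) = 627.5×1000 / (1000 × 9.81) = 63.97 m.
h = z + ψ = 1123.57 + 63.97 = 1187.54 m.

h ≈ 1187.54 m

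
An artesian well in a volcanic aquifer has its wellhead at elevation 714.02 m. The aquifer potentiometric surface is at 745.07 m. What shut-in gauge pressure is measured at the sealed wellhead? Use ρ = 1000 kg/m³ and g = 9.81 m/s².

Head above the cap: Δh = 745.07 − 714.02 = 31.05 m.
P = ρgΔh = 1000 × 9.81 × 31.05 = 304600 Pa ≈ 305 kPa.

P ≈ 305 kPa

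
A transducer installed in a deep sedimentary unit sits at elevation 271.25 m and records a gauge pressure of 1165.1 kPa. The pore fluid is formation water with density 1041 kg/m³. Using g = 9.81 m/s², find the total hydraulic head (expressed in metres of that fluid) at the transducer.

h ≈ 385.34 m

ψ = P/(ρg) = 1165.1×1000 / (1041 × 9.81) = 114.09 m.
h = z + ψ = 271.25 + 114.09 = 385.34 m.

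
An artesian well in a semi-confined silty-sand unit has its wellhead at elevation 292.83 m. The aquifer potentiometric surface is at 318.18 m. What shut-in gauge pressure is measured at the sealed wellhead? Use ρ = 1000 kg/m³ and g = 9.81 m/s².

P ≈ 249 kPa

Head above the cap: Δh = 318.18 − 292.83 = 25.35 m.
P = ρgΔh = 1000 × 9.81 × 25.35 = 248684 Pa ≈ 249 kPa.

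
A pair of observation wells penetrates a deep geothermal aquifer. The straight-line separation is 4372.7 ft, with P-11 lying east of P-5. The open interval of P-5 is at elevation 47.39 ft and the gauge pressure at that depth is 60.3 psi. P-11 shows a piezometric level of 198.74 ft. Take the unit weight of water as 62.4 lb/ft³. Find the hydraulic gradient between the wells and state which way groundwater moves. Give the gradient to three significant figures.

Pressure head at P-5: ψ = 144·P/γ = 144 × 60.3 / 62.4 = 139.15 ft.
Total head at P-5: h = z + ψ = 47.39 + 139.15 = 186.54 ft.
Total head at P-11: h = 198.74 ft (water level in the piezometer is the total head).
Head difference: h(P-5) − h(P-11) = 186.54 − 198.74 = -12.20 ft.
Hydraulic gradient: i = |Δh| / L = 12.20 / 4372.7 = 0.00279.
Flow is from higher to lower head: from P-11 toward P-5, i.e. toward the west.

i ≈ 0.00279; groundwater flows toward the west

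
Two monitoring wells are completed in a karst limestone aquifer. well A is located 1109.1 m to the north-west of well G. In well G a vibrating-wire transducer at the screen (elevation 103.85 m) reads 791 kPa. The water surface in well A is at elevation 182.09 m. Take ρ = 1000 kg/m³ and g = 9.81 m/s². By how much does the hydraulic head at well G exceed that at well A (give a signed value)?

Δh ≈ 2.39 m

Pressure head at well G: ψ = P/(ρg) = 791×1000 / (1000 × 9.81) = 80.63 m.
Total head at well G: h = z + ψ = 103.85 + 80.63 = 184.48 m.
Total head at well A: h = 182.09 m (water level in the piezometer is the total head).
Head difference: h(well G) − h(well A) = 184.48 − 182.09 = 2.39 m.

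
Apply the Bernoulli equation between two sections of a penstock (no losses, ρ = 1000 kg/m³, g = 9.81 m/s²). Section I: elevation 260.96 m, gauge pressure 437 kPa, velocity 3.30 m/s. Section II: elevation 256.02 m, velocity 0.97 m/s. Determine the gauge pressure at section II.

P₂ ≈ 490 kPa

Pressure head at I: ψ₁ = P₁/(ρg) = 437×1000 / (1000 × 9.81) = 44.55 m.
Velocity heads: v₁²/2g = 3.30²/19.62 = 0.555 m; v₂²/2g = 0.97²/19.62 = 0.048 m.
Total head H = z₁ + ψ₁ + v₁²/2g = 260.96 + 44.55 + 0.555 = 306.06 m.
ψ₂ = H − z₂ − v₂²/2g = 306.06 − 256.02 − 0.048 = 49.99 m.
P₂ = ρgψ₂ = 1000 × 9.81 × 49.99 ≈ 490 kPa.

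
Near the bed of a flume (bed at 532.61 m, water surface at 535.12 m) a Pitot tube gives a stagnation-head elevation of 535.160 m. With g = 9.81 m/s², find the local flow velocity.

Near the bed, under hydrostatic conditions, the piezometric head (z + ψ) equals the free-surface elevation, 535.12 m.
Velocity head = total − piezometric = 535.160 − 535.12 = 0.040 m.
v = √(2g·h_v) = √(2 × 9.81 × 0.040) = 0.886 m/s.

v ≈ 0.886 m/s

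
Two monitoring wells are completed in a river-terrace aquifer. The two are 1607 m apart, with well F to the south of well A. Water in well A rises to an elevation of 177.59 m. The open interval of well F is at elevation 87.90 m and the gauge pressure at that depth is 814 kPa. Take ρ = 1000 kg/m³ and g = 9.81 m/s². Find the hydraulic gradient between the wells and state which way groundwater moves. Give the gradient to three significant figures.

Total head at well A: h = 177.59 m (water level in the piezometer is the total head).
Pressure head at well F: ψ = P/(ρg) = 814×1000 / (1000 × 9.81) = 82.98 m.
Total head at well F: h = z + ψ = 87.90 + 82.98 = 170.88 m.
Head difference: h(well A) − h(well F) = 177.59 − 170.88 = 6.71 m.
Hydraulic gradient: i = |Δh| / L = 6.71 / 1607 = 0.00418.
Flow is from higher to lower head: from well A toward well F, i.e. toward the south.

i ≈ 0.00418; groundwater flows toward the south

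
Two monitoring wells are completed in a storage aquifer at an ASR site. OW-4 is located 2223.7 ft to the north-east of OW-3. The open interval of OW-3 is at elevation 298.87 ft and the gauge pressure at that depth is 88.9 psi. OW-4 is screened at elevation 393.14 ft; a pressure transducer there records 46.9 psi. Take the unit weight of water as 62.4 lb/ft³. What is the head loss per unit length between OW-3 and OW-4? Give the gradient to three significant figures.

Pressure head at OW-3: ψ = 144·P/γ = 144 × 88.9 / 62.4 = 205.15 ft.
Total head at OW-3: h = z + ψ = 298.87 + 205.15 = 504.02 ft.
Pressure head at OW-4: ψ = 144·P/γ = 144 × 46.9 / 62.4 = 108.23 ft.
Total head at OW-4: h = z + ψ = 393.14 + 108.23 = 501.37 ft.
Head difference: h(OW-3) − h(OW-4) = 504.02 − 501.37 = 2.65 ft.
Hydraulic gradient: i = |Δh| / L = 2.65 / 2223.7 = 0.00119.

i ≈ 0.00119 ft/ft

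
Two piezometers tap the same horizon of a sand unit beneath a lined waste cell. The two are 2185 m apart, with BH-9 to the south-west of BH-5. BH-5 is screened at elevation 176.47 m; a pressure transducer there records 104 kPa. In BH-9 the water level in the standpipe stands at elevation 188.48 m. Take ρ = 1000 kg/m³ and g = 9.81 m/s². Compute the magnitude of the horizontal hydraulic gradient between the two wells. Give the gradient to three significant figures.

Pressure head at BH-5: ψ = P/(ρg) = 104×1000 / (1000 × 9.81) = 10.60 m.
Total head at BH-5: h = z + ψ = 176.47 + 10.60 = 187.07 m.
Total head at BH-9: h = 188.48 m (water level in the piezometer is the total head).
Head difference: h(BH-5) − h(BH-9) = 187.07 − 188.48 = -1.41 m.
Hydraulic gradient: i = |Δh| / L = 1.41 / 2185 = 0.000645.

i ≈ 0.000645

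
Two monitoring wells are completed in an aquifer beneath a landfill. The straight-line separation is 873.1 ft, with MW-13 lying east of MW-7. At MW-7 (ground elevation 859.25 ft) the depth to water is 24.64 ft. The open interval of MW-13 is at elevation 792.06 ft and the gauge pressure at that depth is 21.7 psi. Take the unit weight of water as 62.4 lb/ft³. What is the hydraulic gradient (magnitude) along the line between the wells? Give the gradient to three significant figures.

Total head at MW-7: h = 859.25 − 24.64 = 834.61 ft.
Pressure head at MW-13: ψ = 144·P/γ = 144 × 21.7 / 62.4 = 50.08 ft.
Total head at MW-13: h = z + ψ = 792.06 + 50.08 = 842.14 ft.
Head difference: h(MW-7) − h(MW-13) = 834.61 − 842.14 = -7.53 ft.
Hydraulic gradient: i = |Δh| / L = 7.53 / 873.1 = 0.00862.

i ≈ 0.00862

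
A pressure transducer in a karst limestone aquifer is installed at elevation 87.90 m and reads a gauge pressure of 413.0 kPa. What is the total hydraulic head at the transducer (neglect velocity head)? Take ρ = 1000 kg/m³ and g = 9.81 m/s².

ψ = P/(ρg) = 413.0×1000 / (1000 × 9.81) = 42.10 m.
h = z + ψ = 87.90 + 42.10 = 130.00 m.

h ≈ 130.00 m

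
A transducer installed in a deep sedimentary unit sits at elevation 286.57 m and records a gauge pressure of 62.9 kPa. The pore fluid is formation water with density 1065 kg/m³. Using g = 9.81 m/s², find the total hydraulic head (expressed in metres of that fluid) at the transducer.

ψ = P/(ρg) = 62.9×1000 / (1065 × 9.81) = 6.02 m.
h = z + ψ = 286.57 + 6.02 = 292.59 m.

h ≈ 292.59 m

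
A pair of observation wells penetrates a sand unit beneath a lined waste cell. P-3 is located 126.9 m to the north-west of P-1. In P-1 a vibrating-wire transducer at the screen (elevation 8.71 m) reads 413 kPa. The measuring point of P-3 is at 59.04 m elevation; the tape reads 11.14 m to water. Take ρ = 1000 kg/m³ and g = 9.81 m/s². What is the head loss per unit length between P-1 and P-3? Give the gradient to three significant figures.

Pressure head at P-1: ψ = P/(ρg) = 413×1000 / (1000 × 9.81) = 42.10 m.
Total head at P-1: h = z + ψ = 8.71 + 42.10 = 50.81 m.
Total head at P-3: h = 59.04 − 11.14 = 47.90 m.
Head difference: h(P-1) − h(P-3) = 50.81 − 47.90 = 2.91 m.
Hydraulic gradient: i = |Δh| / L = 2.91 / 126.9 = 0.0229.

i ≈ 0.0229 m/m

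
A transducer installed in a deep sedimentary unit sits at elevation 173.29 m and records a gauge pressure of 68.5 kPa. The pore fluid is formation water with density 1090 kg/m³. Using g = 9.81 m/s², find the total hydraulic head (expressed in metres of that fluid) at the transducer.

ψ = P/(ρg) = 68.5×1000 / (1090 × 9.81) = 6.41 m.
h = z + ψ = 173.29 + 6.41 = 179.70 m.

h ≈ 179.70 m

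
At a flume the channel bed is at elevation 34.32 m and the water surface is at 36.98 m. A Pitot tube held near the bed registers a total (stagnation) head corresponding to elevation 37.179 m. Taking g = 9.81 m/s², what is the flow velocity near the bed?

v ≈ 1.98 m/s

Near the bed, under hydrostatic conditions, the piezometric head (z + ψ) equals the free-surface elevation, 36.98 m.
Velocity head = total − piezometric = 37.179 − 36.98 = 0.199 m.
v = √(2g·h_v) = √(2 × 9.81 × 0.199) = 1.98 m/s.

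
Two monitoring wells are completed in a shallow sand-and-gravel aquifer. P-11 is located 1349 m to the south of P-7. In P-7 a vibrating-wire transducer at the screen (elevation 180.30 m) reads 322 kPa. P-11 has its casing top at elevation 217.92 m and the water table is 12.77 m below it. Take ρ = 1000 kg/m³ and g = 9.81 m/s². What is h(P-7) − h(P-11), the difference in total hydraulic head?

Pressure head at P-7: ψ = P/(ρg) = 322×1000 / (1000 × 9.81) = 32.82 m.
Total head at P-7: h = z + ψ = 180.30 + 32.82 = 213.12 m.
Total head at P-11: h = 217.92 − 12.77 = 205.15 m.
Head difference: h(P-7) − h(P-11) = 213.12 − 205.15 = 7.97 m.

Δh ≈ 7.97 m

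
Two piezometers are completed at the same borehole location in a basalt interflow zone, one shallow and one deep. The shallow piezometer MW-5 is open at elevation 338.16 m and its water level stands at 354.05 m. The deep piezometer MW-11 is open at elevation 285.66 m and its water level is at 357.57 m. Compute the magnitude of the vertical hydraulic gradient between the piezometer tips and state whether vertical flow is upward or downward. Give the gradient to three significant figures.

Total head at MW-5: h = 354.05 m (water level in the standpipe).
Total head at MW-11: h = 357.57 m.
Δh = h(MW-5) − h(MW-11) = 354.05 − 357.57 = -3.52 m.
Vertical separation Δz = 338.16 − 285.66 = 52.50 m.
|i_v| = |Δh| / Δz = 3.52 / 52.50 = 0.0670.
Head is higher in the deep piezometer, so vertical flow is upward (discharge condition).

|i_v| ≈ 0.0670; vertical flow is upward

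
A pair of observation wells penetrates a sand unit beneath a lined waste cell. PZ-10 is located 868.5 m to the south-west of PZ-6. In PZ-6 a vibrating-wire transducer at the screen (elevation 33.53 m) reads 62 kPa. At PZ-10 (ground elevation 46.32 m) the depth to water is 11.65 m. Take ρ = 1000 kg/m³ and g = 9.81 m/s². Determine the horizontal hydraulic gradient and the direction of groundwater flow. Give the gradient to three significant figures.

Pressure head at PZ-6: ψ = P/(ρg) = 62×1000 / (1000 × 9.81) = 6.32 m.
Total head at PZ-6: h = z + ψ = 33.53 + 6.32 = 39.85 m.
Total head at PZ-10: h = 46.32 − 11.65 = 34.67 m.
Head difference: h(PZ-6) − h(PZ-10) = 39.85 − 34.67 = 5.18 m.
Hydraulic gradient: i = |Δh| / L = 5.18 / 868.5 = 0.00596.
Flow is from higher to lower head: from PZ-6 toward PZ-10, i.e. toward the south-west.

i ≈ 0.00596; groundwater flows toward the south-west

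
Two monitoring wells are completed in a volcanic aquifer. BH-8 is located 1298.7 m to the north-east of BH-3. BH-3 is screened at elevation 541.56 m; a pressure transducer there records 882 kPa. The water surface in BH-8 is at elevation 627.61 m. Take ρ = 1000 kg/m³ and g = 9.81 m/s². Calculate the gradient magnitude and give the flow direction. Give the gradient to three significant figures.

i ≈ 0.00297; groundwater flows toward the north-east

Pressure head at BH-3: ψ = P/(ρg) = 882×1000 / (1000 × 9.81) = 89.91 m.
Total head at BH-3: h = z + ψ = 541.56 + 89.91 = 631.47 m.
Total head at BH-8: h = 627.61 m (water level in the piezometer is the total head).
Head difference: h(BH-3) − h(BH-8) = 631.47 − 627.61 = 3.86 m.
Hydraulic gradient: i = |Δh| / L = 3.86 / 1298.7 = 0.00297.
Flow is from higher to lower head: from BH-3 toward BH-8, i.e. toward the north-east.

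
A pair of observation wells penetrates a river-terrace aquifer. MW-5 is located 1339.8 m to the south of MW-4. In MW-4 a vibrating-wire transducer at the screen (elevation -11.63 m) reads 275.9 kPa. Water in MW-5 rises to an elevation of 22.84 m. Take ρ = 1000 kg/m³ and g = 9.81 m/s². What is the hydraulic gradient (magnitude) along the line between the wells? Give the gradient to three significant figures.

Pressure head at MW-4: ψ = P/(ρg) = 275.9×1000 / (1000 × 9.81) = 28.12 m.
Total head at MW-4: h = z + ψ = -11.63 + 28.12 = 16.49 m.
Total head at MW-5: h = 22.84 m (water level in the piezometer is the total head).
Head difference: h(MW-4) − h(MW-5) = 16.49 − 22.84 = -6.35 m.
Hydraulic gradient: i = |Δh| / L = 6.35 / 1339.8 = 0.00474.

i ≈ 0.00474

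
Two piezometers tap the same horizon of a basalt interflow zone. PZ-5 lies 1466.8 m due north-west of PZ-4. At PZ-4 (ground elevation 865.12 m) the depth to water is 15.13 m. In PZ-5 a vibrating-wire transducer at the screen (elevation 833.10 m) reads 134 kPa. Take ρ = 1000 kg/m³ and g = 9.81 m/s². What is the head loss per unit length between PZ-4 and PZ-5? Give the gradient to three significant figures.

i ≈ 0.00220 m/m

Total head at PZ-4: h = 865.12 − 15.13 = 849.99 m.
Pressure head at PZ-5: ψ = P/(ρg) = 134×1000 / (1000 × 9.81) = 13.66 m.
Total head at PZ-5: h = z + ψ = 833.10 + 13.66 = 846.76 m.
Head difference: h(PZ-4) − h(PZ-5) = 849.99 − 846.76 = 3.23 m.
Hydraulic gradient: i = |Δh| / L = 3.23 / 1466.8 = 0.00220.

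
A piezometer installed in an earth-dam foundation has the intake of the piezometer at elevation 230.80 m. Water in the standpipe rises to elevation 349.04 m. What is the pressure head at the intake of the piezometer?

Total head h = 349.04 m (the water-surface elevation in the piezometer).
Pressure head ψ = h − z = 349.04 − 230.80 = 118.24 m.

ψ ≈ 118.24 m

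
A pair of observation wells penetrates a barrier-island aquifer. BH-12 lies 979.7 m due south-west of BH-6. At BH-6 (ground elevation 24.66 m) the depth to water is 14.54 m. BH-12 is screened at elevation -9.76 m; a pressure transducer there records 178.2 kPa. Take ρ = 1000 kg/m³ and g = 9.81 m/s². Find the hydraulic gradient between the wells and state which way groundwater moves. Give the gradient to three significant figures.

i ≈ 0.00175; groundwater flows toward the south-west

Total head at BH-6: h = 24.66 − 14.54 = 10.12 m.
Pressure head at BH-12: ψ = P/(ρg) = 178.2×1000 / (1000 × 9.81) = 18.17 m.
Total head at BH-12: h = z + ψ = -9.76 + 18.17 = 8.41 m.
Head difference: h(BH-6) − h(BH-12) = 10.12 − 8.41 = 1.71 m.
Hydraulic gradient: i = |Δh| / L = 1.71 / 979.7 = 0.00175.
Flow is from higher to lower head: from BH-6 toward BH-12, i.e. toward the south-west.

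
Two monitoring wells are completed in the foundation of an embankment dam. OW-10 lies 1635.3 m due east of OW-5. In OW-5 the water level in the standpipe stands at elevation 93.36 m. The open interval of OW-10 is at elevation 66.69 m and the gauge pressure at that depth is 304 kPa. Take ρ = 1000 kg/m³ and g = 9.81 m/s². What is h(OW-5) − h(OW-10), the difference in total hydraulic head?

Total head at OW-5: h = 93.36 m (water level in the piezometer is the total head).
Pressure head at OW-10: ψ = P/(ρg) = 304×1000 / (1000 × 9.81) = 30.99 m.
Total head at OW-10: h = z + ψ = 66.69 + 30.99 = 97.68 m.
Head difference: h(OW-5) − h(OW-10) = 93.36 − 97.68 = -4.32 m.

Δh ≈ -4.32 m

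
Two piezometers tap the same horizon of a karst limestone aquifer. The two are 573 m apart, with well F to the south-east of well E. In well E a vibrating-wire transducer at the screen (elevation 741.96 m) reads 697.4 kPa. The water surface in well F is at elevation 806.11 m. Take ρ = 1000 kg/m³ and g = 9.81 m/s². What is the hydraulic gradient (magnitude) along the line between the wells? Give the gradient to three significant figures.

i ≈ 0.0121

Pressure head at well E: ψ = P/(ρg) = 697.4×1000 / (1000 × 9.81) = 71.09 m.
Total head at well E: h = z + ψ = 741.96 + 71.09 = 813.05 m.
Total head at well F: h = 806.11 m (water level in the piezometer is the total head).
Head difference: h(well E) − h(well F) = 813.05 − 806.11 = 6.94 m.
Hydraulic gradient: i = |Δh| / L = 6.94 / 573 = 0.0121.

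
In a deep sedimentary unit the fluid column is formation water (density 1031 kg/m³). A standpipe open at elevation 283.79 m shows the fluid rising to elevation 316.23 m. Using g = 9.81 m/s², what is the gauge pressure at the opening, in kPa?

P ≈ 328 kPa

Pressure head ψ = h − z = 316.23 − 283.79 = 32.44 m.
P = ρgψ = 1031 × 9.81 × 32.44 = 328102 Pa ≈ 328 kPa.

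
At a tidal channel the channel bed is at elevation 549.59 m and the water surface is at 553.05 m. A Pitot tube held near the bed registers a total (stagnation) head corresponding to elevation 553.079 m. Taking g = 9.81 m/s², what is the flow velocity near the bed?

v ≈ 0.754 m/s

Near the bed, under hydrostatic conditions, the piezometric head (z + ψ) equals the free-surface elevation, 553.05 m.
Velocity head = total − piezometric = 553.079 − 553.05 = 0.029 m.
v = √(2g·h_v) = √(2 × 9.81 × 0.029) = 0.754 m/s.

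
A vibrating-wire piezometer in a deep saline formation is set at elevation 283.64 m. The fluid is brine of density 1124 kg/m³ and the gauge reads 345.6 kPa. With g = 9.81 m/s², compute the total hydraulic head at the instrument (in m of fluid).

h ≈ 314.98 m

ψ = P/(ρg) = 345.6×1000 / (1124 × 9.81) = 31.34 m.
h = z + ψ = 283.64 + 31.34 = 314.98 m.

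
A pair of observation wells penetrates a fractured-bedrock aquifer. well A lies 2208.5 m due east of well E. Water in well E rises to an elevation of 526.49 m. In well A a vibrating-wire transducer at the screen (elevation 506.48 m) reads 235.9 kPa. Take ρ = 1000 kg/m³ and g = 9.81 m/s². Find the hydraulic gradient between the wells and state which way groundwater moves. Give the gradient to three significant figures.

i ≈ 0.00183; groundwater flows toward the west

Total head at well E: h = 526.49 m (water level in the piezometer is the total head).
Pressure head at well A: ψ = P/(ρg) = 235.9×1000 / (1000 × 9.81) = 24.05 m.
Total head at well A: h = z + ψ = 506.48 + 24.05 = 530.53 m.
Head difference: h(well E) − h(well A) = 526.49 − 530.53 = -4.04 m.
Hydraulic gradient: i = |Δh| / L = 4.04 / 2208.5 = 0.00183.
Flow is from higher to lower head: from well A toward well E, i.e. toward the west.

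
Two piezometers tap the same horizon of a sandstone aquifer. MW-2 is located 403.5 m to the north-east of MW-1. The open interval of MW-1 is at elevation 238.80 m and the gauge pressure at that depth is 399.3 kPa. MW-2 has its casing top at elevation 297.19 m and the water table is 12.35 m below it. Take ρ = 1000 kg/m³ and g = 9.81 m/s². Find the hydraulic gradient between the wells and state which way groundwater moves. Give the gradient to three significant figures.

i ≈ 0.0132; groundwater flows toward the south-west

Pressure head at MW-1: ψ = P/(ρg) = 399.3×1000 / (1000 × 9.81) = 40.70 m.
Total head at MW-1: h = z + ψ = 238.80 + 40.70 = 279.50 m.
Total head at MW-2: h = 297.19 − 12.35 = 284.84 m.
Head difference: h(MW-1) − h(MW-2) = 279.50 − 284.84 = -5.34 m.
Hydraulic gradient: i = |Δh| / L = 5.34 / 403.5 = 0.0132.
Flow is from higher to lower head: from MW-2 toward MW-1, i.e. toward the south-west.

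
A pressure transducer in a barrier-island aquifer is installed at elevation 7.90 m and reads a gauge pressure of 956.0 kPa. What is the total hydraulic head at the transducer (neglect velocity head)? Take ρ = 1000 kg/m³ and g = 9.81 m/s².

h ≈ 105.35 m

ψ = P/(ρg) = 956.0×1000 / (1000 × 9.81) = 97.45 m.
h = z + ψ = 7.90 + 97.45 = 105.35 m.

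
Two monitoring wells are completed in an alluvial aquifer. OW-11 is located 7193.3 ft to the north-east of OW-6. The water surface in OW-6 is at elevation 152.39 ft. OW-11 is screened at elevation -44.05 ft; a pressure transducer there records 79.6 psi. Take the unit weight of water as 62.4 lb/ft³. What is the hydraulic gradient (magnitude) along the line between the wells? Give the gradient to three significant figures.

Total head at OW-6: h = 152.39 ft (water level in the piezometer is the total head).
Pressure head at OW-11: ψ = 144·P/γ = 144 × 79.6 / 62.4 = 183.69 ft.
Total head at OW-11: h = z + ψ = -44.05 + 183.69 = 139.64 ft.
Head difference: h(OW-6) − h(OW-11) = 152.39 − 139.64 = 12.75 ft.
Hydraulic gradient: i = |Δh| / L = 12.75 / 7193.3 = 0.00177.

i ≈ 0.00177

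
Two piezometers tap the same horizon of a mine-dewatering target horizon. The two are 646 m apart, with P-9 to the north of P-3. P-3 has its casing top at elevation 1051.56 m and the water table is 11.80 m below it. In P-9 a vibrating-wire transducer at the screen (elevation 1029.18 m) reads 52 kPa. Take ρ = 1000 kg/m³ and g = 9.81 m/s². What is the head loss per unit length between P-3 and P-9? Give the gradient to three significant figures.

i ≈ 0.00817 m/m

Total head at P-3: h = 1051.56 − 11.80 = 1039.76 m.
Pressure head at P-9: ψ = P/(ρg) = 52×1000 / (1000 × 9.81) = 5.30 m.
Total head at P-9: h = z + ψ = 1029.18 + 5.30 = 1034.48 m.
Head difference: h(P-3) − h(P-9) = 1039.76 − 1034.48 = 5.28 m.
Hydraulic gradient: i = |Δh| / L = 5.28 / 646 = 0.00817.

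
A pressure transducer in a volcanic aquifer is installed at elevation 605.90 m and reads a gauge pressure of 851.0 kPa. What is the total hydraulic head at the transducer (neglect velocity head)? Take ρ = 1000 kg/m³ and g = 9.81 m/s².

ψ = P/(ρg) = 851.0×1000 / (1000 × 9.81) = 86.75 m.
h = z + ψ = 605.90 + 86.75 = 692.65 m.

h ≈ 692.65 m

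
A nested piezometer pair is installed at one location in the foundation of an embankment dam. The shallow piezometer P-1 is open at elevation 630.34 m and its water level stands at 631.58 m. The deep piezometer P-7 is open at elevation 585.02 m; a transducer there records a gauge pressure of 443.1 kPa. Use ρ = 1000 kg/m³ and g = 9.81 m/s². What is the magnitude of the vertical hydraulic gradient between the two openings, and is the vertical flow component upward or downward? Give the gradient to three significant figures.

Total head at P-1: h = 631.58 m (water level in the standpipe).
Pressure head at P-7: ψ = P/(ρg) = 443.1×1000 / (1000 × 9.81) = 45.17 m.
Total head at P-7: h = z + ψ = 585.02 + 45.17 = 630.19 m.
Δh = h(P-1) − h(P-7) = 631.58 − 630.19 = 1.39 m.
Vertical separation Δz = 630.34 − 585.02 = 45.32 m.
|i_v| = |Δh| / Δz = 1.39 / 45.32 = 0.0307.
Head is higher in the shallow piezometer, so vertical flow is downward (recharge condition).

|i_v| ≈ 0.0307; vertical flow is downward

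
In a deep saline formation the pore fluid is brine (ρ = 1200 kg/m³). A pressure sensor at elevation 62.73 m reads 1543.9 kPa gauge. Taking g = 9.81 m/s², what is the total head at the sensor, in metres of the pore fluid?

ψ = P/(ρg) = 1543.9×1000 / (1200 × 9.81) = 131.15 m.
h = z + ψ = 62.73 + 131.15 = 193.88 m.

h ≈ 193.88 m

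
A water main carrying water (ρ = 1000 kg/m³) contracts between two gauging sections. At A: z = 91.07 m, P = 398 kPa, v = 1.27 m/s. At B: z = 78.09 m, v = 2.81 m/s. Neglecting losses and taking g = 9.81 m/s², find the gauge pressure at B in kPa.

P₂ ≈ 522 kPa

Pressure head at A: ψ₁ = P₁/(ρg) = 398×1000 / (1000 × 9.81) = 40.57 m.
Velocity heads: v₁²/2g = 1.27²/19.62 = 0.082 m; v₂²/2g = 2.81²/19.62 = 0.402 m.
Total head H = z₁ + ψ₁ + v₁²/2g = 91.07 + 40.57 + 0.082 = 131.72 m.
ψ₂ = H − z₂ − v₂²/2g = 131.72 − 78.09 − 0.402 = 53.23 m.
P₂ = ρgψ₂ = 1000 × 9.81 × 53.23 ≈ 522 kPa.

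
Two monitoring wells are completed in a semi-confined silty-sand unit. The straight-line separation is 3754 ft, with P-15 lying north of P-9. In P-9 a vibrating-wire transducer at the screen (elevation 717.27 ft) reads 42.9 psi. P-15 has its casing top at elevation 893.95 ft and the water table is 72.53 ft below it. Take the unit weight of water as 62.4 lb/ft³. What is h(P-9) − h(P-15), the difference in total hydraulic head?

Pressure head at P-9: ψ = 144·P/γ = 144 × 42.9 / 62.4 = 99.00 ft.
Total head at P-9: h = z + ψ = 717.27 + 99.00 = 816.27 ft.
Total head at P-15: h = 893.95 − 72.53 = 821.42 ft.
Head difference: h(P-9) − h(P-15) = 816.27 − 821.42 = -5.15 ft.

Δh ≈ -5.15 ft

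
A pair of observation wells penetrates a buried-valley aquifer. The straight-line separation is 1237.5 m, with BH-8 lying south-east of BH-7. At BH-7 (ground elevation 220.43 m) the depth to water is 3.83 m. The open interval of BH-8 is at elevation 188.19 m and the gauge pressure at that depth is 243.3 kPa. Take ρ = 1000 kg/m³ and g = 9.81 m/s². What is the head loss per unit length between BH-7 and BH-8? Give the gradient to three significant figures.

i ≈ 0.00292 m/m

Total head at BH-7: h = 220.43 − 3.83 = 216.60 m.
Pressure head at BH-8: ψ = P/(ρg) = 243.3×1000 / (1000 × 9.81) = 24.80 m.
Total head at BH-8: h = z + ψ = 188.19 + 24.80 = 212.99 m.
Head difference: h(BH-7) − h(BH-8) = 216.60 − 212.99 = 3.61 m.
Hydraulic gradient: i = |Δh| / L = 3.61 / 1237.5 = 0.00292.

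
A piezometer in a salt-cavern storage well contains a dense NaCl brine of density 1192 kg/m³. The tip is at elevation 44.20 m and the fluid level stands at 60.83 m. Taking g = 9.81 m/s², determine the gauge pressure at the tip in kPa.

P ≈ 194 kPa

Pressure head ψ = h − z = 60.83 − 44.20 = 16.63 m.
P = ρgψ = 1192 × 9.81 × 16.63 = 194463 Pa ≈ 194 kPa.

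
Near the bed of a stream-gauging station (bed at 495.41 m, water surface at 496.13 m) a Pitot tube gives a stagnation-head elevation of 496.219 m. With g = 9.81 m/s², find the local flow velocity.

Near the bed, under hydrostatic conditions, the piezometric head (z + ψ) equals the free-surface elevation, 496.13 m.
Velocity head = total − piezometric = 496.219 − 496.13 = 0.089 m.
v = √(2g·h_v) = √(2 × 9.81 × 0.089) = 1.32 m/s.

v ≈ 1.32 m/s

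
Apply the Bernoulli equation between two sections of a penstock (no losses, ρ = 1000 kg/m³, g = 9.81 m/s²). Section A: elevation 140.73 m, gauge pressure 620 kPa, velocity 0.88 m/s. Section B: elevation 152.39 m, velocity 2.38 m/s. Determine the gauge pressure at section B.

P₂ ≈ 503 kPa

Pressure head at A: ψ₁ = P₁/(ρg) = 620×1000 / (1000 × 9.81) = 63.20 m.
Velocity heads: v₁²/2g = 0.88²/19.62 = 0.039 m; v₂²/2g = 2.38²/19.62 = 0.289 m.
Total head H = z₁ + ψ₁ + v₁²/2g = 140.73 + 63.20 + 0.039 = 203.97 m.
ψ₂ = H − z₂ − v₂²/2g = 203.97 − 152.39 − 0.289 = 51.29 m.
P₂ = ρgψ₂ = 1000 × 9.81 × 51.29 ≈ 503 kPa.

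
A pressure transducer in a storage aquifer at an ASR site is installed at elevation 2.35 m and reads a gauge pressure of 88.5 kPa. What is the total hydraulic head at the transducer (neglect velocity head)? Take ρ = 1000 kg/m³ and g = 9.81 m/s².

h ≈ 11.37 m

ψ = P/(ρg) = 88.5×1000 / (1000 × 9.81) = 9.02 m.
h = z + ψ = 2.35 + 9.02 = 11.37 m.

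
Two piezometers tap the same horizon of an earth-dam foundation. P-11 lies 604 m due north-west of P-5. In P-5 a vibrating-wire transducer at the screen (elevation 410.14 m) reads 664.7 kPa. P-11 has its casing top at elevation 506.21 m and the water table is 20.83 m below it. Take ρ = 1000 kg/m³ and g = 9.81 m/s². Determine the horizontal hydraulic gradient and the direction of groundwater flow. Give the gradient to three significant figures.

i ≈ 0.0124; groundwater flows toward the south-east

Pressure head at P-5: ψ = P/(ρg) = 664.7×1000 / (1000 × 9.81) = 67.76 m.
Total head at P-5: h = z + ψ = 410.14 + 67.76 = 477.90 m.
Total head at P-11: h = 506.21 − 20.83 = 485.38 m.
Head difference: h(P-5) − h(P-11) = 477.90 − 485.38 = -7.48 m.
Hydraulic gradient: i = |Δh| / L = 7.48 / 604 = 0.0124.
Flow is from higher to lower head: from P-11 toward P-5, i.e. toward the south-east.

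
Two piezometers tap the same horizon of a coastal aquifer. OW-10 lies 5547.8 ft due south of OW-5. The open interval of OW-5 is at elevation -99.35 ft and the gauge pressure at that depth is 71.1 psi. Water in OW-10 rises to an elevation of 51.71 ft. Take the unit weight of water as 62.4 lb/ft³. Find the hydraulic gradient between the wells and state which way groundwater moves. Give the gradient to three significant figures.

Pressure head at OW-5: ψ = 144·P/γ = 144 × 71.1 / 62.4 = 164.08 ft.
Total head at OW-5: h = z + ψ = -99.35 + 164.08 = 64.73 ft.
Total head at OW-10: h = 51.71 ft (water level in the piezometer is the total head).
Head difference: h(OW-5) − h(OW-10) = 64.73 − 51.71 = 13.02 ft.
Hydraulic gradient: i = |Δh| / L = 13.02 / 5547.8 = 0.00235.
Flow is from higher to lower head: from OW-5 toward OW-10, i.e. toward the south.

i ≈ 0.00235; groundwater flows toward the south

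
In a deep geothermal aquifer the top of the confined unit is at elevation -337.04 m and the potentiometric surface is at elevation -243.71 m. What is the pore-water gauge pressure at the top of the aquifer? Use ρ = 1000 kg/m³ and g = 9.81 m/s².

Pressure head at the aquifer top: ψ = h − z = -243.71 − (-337.04) = 93.33 m.
P = ρgψ = 1000 × 9.81 × 93.33 = 915567 Pa ≈ 916 kPa.

P ≈ 916 kPa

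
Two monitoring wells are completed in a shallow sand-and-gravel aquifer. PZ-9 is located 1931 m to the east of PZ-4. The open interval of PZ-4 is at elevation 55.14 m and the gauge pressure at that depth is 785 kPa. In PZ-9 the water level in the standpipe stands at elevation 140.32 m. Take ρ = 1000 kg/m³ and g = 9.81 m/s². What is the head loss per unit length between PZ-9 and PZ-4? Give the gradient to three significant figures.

Pressure head at PZ-4: ψ = P/(ρg) = 785×1000 / (1000 × 9.81) = 80.02 m.
Total head at PZ-4: h = z + ψ = 55.14 + 80.02 = 135.16 m.
Total head at PZ-9: h = 140.32 m (water level in the piezometer is the total head).
Head difference: h(PZ-4) − h(PZ-9) = 135.16 − 140.32 = -5.16 m.
Hydraulic gradient: i = |Δh| / L = 5.16 / 1931 = 0.00267.

i ≈ 0.00267 m/m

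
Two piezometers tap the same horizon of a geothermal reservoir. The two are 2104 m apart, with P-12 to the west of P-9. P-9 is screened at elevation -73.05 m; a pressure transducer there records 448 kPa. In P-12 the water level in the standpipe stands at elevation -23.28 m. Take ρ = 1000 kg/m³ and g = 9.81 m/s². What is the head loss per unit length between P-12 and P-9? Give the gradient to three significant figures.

i ≈ 0.00195 m/m

Pressure head at P-9: ψ = P/(ρg) = 448×1000 / (1000 × 9.81) = 45.67 m.
Total head at P-9: h = z + ψ = -73.05 + 45.67 = -27.38 m.
Total head at P-12: h = -23.28 m (water level in the piezometer is the total head).
Head difference: h(P-9) − h(P-12) = -27.38 − (-23.28) = -4.10 m.
Hydraulic gradient: i = |Δh| / L = 4.10 / 2104 = 0.00195.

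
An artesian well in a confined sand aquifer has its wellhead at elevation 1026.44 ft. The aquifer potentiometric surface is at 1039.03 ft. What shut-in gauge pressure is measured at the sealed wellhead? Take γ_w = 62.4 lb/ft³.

Head above the cap: Δh = 1039.03 − 1026.44 = 12.59 ft.
P = γΔh/144 = 62.4 × 12.59 / 144 = 5.46 psi.

P ≈ 5.46 psi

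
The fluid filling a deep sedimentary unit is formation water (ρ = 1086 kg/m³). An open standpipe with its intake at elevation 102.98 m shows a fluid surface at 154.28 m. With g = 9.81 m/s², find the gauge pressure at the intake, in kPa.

P ≈ 547 kPa

Pressure head ψ = h − z = 154.28 − 102.98 = 51.30 m.
P = ρgψ = 1086 × 9.81 × 51.30 = 546533 Pa ≈ 547 kPa.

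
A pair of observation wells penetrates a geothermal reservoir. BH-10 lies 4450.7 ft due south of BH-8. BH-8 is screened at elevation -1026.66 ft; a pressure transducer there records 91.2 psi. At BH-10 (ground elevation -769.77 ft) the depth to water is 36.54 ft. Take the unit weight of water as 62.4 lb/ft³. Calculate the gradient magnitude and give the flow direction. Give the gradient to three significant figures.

Pressure head at BH-8: ψ = 144·P/γ = 144 × 91.2 / 62.4 = 210.46 ft.
Total head at BH-8: h = z + ψ = -1026.66 + 210.46 = -816.20 ft.
Total head at BH-10: h = -769.77 − 36.54 = -806.31 ft.
Head difference: h(BH-8) − h(BH-10) = -816.20 − (-806.31) = -9.89 ft.
Hydraulic gradient: i = |Δh| / L = 9.89 / 4450.7 = 0.00222.
Flow is from higher to lower head: from BH-10 toward BH-8, i.e. toward the north.

i ≈ 0.00222; groundwater flows toward the north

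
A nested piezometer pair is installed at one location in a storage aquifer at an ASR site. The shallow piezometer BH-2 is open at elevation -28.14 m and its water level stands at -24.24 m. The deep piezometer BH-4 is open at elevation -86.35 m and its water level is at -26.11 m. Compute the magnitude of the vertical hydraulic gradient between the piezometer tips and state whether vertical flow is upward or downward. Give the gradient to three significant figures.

|i_v| ≈ 0.0321; vertical flow is downward

Total head at BH-2: h = -24.24 m (water level in the standpipe).
Total head at BH-4: h = -26.11 m.
Δh = h(BH-2) − h(BH-4) = -24.24 − (-26.11) = 1.87 m.
Vertical separation Δz = -28.14 − (-86.35) = 58.21 m.
|i_v| = |Δh| / Δz = 1.87 / 58.21 = 0.0321.
Head is higher in the shallow piezometer, so vertical flow is downward (recharge condition).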